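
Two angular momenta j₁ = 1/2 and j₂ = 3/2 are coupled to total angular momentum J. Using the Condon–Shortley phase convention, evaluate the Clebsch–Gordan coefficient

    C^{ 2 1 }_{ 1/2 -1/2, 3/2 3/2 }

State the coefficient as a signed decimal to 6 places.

+√(1/4) = +0.500000

√[5·0!1!3!/5! · 0!1!3!0!3!1!] = √(9)
  +(−1)^0/∏(0,0,1,3,0,0)! = 1/6  (running 1/6)
⟨..|..⟩ = √(9)·(1/6) = +0.500000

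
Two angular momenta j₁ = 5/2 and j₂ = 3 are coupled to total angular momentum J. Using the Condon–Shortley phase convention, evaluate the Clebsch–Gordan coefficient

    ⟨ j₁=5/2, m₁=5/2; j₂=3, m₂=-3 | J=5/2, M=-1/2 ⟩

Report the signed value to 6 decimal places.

+√(5/21) ≈ +0.487950

√[6·3!2!3!/9! · 5!0!0!6!2!3!] = √(8640/7)
  +(−1)^0/∏(0,3,0,0,2,3)! = 1/72  (running 1/72)
⟨..|..⟩ = √(8640/7)·(1/72) = +0.487950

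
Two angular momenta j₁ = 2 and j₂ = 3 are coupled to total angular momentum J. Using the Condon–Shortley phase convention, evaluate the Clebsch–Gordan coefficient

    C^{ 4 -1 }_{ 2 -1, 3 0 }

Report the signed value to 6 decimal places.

-0.462910

j₁+j₂−J=1  J+j₁−j₂=3  J−j₁+j₂=5  j₁+j₂+J+1=10
(j₁±m₁, j₂±m₂, J±M) = (1,3,3,3,3,5)
P² = 1944/7
sum k=0..1:
  [0] +1/72 = 1/72
  [1] −1/24 = -1/24
S = -1/36
C² = P²·S² = 3/14 ; C = -0.462910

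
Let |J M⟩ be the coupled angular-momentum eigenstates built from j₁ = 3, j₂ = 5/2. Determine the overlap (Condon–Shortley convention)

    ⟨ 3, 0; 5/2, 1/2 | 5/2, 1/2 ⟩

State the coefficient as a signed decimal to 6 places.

+√(8/105) ≈ +0.276026

√[6·3!3!2!/9! · 3!3!3!2!3!2!] = √(216/35)
  +(−1)^1/∏(1,2,2,2,1,0)! = -1/8  (running -1/8)
  +(−1)^2/∏(2,1,1,1,2,1)! = 1/4  (running 1/8)
  +(−1)^3/∏(3,0,0,0,3,2)! = -1/72  (running 1/9)
⟨..|..⟩ = √(216/35)·(1/9) = +0.276026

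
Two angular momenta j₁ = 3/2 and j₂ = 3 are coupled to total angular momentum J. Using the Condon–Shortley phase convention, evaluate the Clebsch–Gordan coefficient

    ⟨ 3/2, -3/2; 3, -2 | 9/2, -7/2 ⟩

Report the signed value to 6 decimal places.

+√(2/3) ≈ +0.816497

j₁+j₂−J=0  J+j₁−j₂=3  J−j₁+j₂=6  j₁+j₂+J+1=10
(j₁±m₁, j₂±m₂, J±M) = (0,3,1,5,1,8)
P² = 345600
sum k=0..0:
  [0] +1/720 = 1/720
S = 1/720
C² = P²·S² = 2/3 ; C = +0.816497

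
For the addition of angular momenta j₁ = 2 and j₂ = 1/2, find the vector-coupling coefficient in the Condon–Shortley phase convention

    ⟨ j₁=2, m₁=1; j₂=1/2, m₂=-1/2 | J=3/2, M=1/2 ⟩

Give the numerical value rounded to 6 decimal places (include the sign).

triangle: 1!×3!×0!/5! = 6/120
(j±m)!: 3!×1!×0!×1!×2!×1! = 12
prefactor² = (2J+1)×Δ×N² = 12/5
  k=0: +1/(0!×1!×1!×0!×2!×0!) = 1/2
Σ = 1/2  ⇒  CG² = 12/5×1/2² = 3/5
CG = +√(3/5) = +0.774597

+√(3/5) = +0.774597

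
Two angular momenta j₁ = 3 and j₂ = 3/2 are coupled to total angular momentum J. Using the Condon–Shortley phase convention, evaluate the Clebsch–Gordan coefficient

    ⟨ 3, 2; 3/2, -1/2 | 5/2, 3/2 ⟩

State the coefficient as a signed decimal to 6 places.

√[6·2!4!1!/8! · 5!1!1!2!4!1!] = √(288/7)
  +(−1)^0/∏(0,2,1,1,3,0)! = 1/12  (running 1/12)
  +(−1)^1/∏(1,1,0,0,4,1)! = -1/24  (running 1/24)
⟨..|..⟩ = √(288/7)·(1/24) = +0.267261

+0.267261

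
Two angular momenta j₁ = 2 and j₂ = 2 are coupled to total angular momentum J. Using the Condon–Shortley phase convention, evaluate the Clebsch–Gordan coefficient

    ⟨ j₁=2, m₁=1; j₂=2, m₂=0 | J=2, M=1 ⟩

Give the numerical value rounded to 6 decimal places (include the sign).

−√(1/14) ≈ -0.267261

j₁+j₂−J=2  J+j₁−j₂=2  J−j₁+j₂=2  j₁+j₂+J+1=7
(j₁±m₁, j₂±m₂, J±M) = (3,1,2,2,3,1)
P² = 8/7
sum k=0..1:
  [0] +1/4 = 1/4
  [1] −1/2 = -1/2
S = -1/4
C² = P²·S² = 1/14 ; C = -0.267261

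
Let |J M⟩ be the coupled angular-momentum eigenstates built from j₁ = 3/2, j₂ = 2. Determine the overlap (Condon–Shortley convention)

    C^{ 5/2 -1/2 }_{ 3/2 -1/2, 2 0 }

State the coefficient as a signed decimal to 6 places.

−√(3/35) ≈ -0.292770

j₁+j₂−J=1  J+j₁−j₂=2  J−j₁+j₂=3  j₁+j₂+J+1=7
(j₁±m₁, j₂±m₂, J±M) = (1,2,2,2,2,3)
P² = 48/35
sum k=0..1:
  [0] +1/4 = 1/4
  [1] −1/2 = -1/2
S = -1/4
C² = P²·S² = 3/35 ; C = -0.292770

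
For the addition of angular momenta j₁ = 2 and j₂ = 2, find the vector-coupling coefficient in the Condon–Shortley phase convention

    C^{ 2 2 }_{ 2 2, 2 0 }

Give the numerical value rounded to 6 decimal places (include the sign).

+0.534522

√[5·2!2!2!/7! · 4!0!2!2!4!0!] = √(128/7)
  +(−1)^0/∏(0,2,0,2,2,0)! = 1/8  (running 1/8)
⟨..|..⟩ = √(128/7)·(1/8) = +0.534522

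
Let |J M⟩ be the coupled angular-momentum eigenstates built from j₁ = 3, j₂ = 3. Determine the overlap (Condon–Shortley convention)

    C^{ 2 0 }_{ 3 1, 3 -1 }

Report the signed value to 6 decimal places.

√[5·4!2!2!/9! · 4!2!2!4!2!2!] = √(256/21)
  +(−1)^0/∏(0,4,2,2,0,0)! = 1/96  (running 1/96)
  +(−1)^1/∏(1,3,1,1,1,1)! = -1/6  (running -5/32)
  +(−1)^2/∏(2,2,0,0,2,2)! = 1/16  (running -3/32)
⟨..|..⟩ = √(256/21)·(-3/32) = -0.327327

-0.327327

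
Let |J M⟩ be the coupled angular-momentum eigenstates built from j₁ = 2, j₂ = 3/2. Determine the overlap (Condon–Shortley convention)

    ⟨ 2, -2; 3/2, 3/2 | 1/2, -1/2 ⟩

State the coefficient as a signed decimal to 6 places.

−√(2/5) = -0.632456

triangle: 3!×1!×0!/5! = 6/120
(j±m)!: 0!×4!×3!×0!×0!×1! = 144
prefactor² = (2J+1)×Δ×N² = 72/5
  k=3: −1/(3!×0!×1!×0!×0!×0!) = -1/6
Σ = -1/6  ⇒  CG² = 72/5×(-1/6)² = 2/5
CG = −√(2/5) = -0.632456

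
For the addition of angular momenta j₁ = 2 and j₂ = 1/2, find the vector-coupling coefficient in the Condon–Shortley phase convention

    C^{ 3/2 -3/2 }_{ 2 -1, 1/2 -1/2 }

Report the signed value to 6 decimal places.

j₁+j₂−J=1  J+j₁−j₂=3  J−j₁+j₂=0  j₁+j₂+J+1=5
(j₁±m₁, j₂±m₂, J±M) = (1,3,0,1,0,3)
P² = 36/5
sum k=0..0:
  [0] +1/6 = 1/6
S = 1/6
C² = P²·S² = 1/5 ; C = +0.447214

+0.447214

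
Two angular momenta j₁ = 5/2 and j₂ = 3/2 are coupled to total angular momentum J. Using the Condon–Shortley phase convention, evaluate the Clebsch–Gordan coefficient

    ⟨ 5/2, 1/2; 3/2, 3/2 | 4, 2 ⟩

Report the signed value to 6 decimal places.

+0.597614  (= +√(5/14))

√[9·0!5!3!/9! · 3!2!3!0!6!2!] = √(12960/7)
  +(−1)^0/∏(0,0,2,3,3,0)! = 1/72  (running 1/72)
⟨..|..⟩ = √(12960/7)·(1/72) = +0.597614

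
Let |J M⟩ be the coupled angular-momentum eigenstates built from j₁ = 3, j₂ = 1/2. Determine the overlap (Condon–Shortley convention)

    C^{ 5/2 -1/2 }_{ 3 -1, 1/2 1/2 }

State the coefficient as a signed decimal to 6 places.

−√(4/7) = -0.755929

√[6·1!5!0!/7! · 2!4!1!0!2!3!] = √(576/7)
  +(−1)^1/∏(1,0,3,0,2,0)! = -1/12  (running -1/12)
⟨..|..⟩ = √(576/7)·(-1/12) = -0.755929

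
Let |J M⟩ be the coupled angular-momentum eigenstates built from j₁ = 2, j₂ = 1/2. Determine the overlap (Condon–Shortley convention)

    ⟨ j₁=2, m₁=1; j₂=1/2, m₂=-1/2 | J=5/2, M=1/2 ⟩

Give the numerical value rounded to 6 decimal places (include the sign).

triangle: 0!·4!·1!/6! = 24/720
(j±m)!: 3!·1!·0!·1!·3!·2! = 72
prefactor² = (2J+1)·Δ·N² = 72/5
  k=0: +1/(0!·0!·1!·0!·3!·1!) = 1/6
Σ = 1/6  ⇒  CG² = 72/5·1/6² = 2/5
CG = +√(2/5) = +0.632456

+0.632456  (= +√(2/5))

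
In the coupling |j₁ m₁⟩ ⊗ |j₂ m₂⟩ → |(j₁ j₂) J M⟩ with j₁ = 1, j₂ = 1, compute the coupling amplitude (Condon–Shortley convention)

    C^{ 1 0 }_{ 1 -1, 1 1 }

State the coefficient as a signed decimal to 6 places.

-0.707107

j₁+j₂−J=1  J+j₁−j₂=1  J−j₁+j₂=1  j₁+j₂+J+1=4
(j₁±m₁, j₂±m₂, J±M) = (0,2,2,0,1,1)
P² = 1/2
sum k=1..1:
  [1] −1/1 = -1
S = -1
C² = P²·S² = 1/2 ; C = -0.707107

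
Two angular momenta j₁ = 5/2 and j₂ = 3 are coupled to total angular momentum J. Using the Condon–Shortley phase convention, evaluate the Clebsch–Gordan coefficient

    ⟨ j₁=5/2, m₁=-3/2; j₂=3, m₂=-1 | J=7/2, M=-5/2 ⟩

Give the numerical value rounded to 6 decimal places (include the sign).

-0.398410  (= −√(10/63))

√[8·2!3!4!/10! · 1!4!2!4!1!6!] = √(18432/35)
  +(−1)^1/∏(1,1,3,1,0,3)! = -1/36  (running -1/36)
  +(−1)^2/∏(2,0,2,0,1,4)! = 1/96  (running -5/288)
⟨..|..⟩ = √(18432/35)·(-5/288) = -0.398410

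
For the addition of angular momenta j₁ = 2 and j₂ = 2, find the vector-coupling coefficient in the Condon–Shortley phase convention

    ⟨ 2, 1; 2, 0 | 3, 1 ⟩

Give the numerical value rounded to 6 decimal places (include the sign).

+√(1/5) = +0.447214

j₁+j₂−J=1  J+j₁−j₂=3  J−j₁+j₂=3  j₁+j₂+J+1=8
(j₁±m₁, j₂±m₂, J±M) = (3,1,2,2,4,2)
P² = 36/5
sum k=0..1:
  [0] +1/4 = 1/4
  [1] −1/12 = -1/12
S = 1/6
C² = P²·S² = 1/5 ; C = +0.447214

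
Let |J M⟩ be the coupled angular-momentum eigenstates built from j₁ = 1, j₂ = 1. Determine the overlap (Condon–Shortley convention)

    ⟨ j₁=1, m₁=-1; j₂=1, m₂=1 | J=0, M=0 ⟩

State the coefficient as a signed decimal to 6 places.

+0.577350

j₁+j₂−J=2  J+j₁−j₂=0  J−j₁+j₂=0  j₁+j₂+J+1=3
(j₁±m₁, j₂±m₂, J±M) = (0,2,2,0,0,0)
P² = 4/3
sum k=2..2:
  [2] +1/2 = 1/2
S = 1/2
C² = P²·S² = 1/3 ; C = +0.577350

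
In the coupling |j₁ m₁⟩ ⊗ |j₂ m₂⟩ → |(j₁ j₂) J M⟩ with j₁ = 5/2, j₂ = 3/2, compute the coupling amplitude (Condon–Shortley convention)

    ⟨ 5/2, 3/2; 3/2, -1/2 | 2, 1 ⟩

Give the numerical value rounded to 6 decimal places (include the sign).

+0.154303  (= +√(1/42))

√[5·2!3!1!/7! · 4!1!1!2!3!1!] = √(24/7)
  +(−1)^0/∏(0,2,1,1,2,0)! = 1/4  (running 1/4)
  +(−1)^1/∏(1,1,0,0,3,1)! = -1/6  (running 1/12)
⟨..|..⟩ = √(24/7)·(1/12) = +0.154303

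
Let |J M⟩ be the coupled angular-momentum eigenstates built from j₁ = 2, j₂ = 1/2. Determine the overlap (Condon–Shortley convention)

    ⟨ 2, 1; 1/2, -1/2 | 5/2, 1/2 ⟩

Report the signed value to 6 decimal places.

+√(2/5) ≈ +0.632456

j₁+j₂−J=0  J+j₁−j₂=4  J−j₁+j₂=1  j₁+j₂+J+1=6
(j₁±m₁, j₂±m₂, J±M) = (3,1,0,1,3,2)
P² = 72/5
sum k=0..0:
  [0] +1/6 = 1/6
S = 1/6
C² = P²·S² = 2/5 ; C = +0.632456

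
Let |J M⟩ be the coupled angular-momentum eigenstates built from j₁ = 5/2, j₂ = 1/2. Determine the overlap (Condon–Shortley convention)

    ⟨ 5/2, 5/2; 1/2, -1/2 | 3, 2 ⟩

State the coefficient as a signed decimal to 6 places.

√[7·0!5!1!/7! · 5!0!0!1!5!1!] = √(2400)
  +(−1)^0/∏(0,0,0,0,5,1)! = 1/120  (running 1/120)
⟨..|..⟩ = √(2400)·(1/120) = +0.408248

+√(1/6) = +0.408248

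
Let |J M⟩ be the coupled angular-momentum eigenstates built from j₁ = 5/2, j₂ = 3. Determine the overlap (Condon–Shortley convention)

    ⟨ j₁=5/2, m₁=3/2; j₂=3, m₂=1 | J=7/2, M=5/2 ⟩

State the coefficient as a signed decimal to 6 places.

−√(10/63) ≈ -0.398410

triangle: 2!·3!·4!/10! = 288/3628800
(j±m)!: 4!·1!·4!·2!·6!·1! = 829440
prefactor² = (2J+1)·Δ·N² = 18432/35
  k=0: +1/(0!·2!·1!·4!·2!·0!) = 1/96
  k=1: −1/(1!·1!·0!·3!·3!·1!) = -1/36
Σ = -5/288  ⇒  CG² = 18432/35·(-5/288)² = 10/63
CG = −√(10/63) = -0.398410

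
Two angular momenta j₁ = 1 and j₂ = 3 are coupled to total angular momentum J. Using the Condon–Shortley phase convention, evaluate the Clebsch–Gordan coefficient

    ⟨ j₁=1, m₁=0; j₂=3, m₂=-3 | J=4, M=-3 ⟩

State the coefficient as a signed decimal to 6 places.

+√(1/4) = +0.500000

√[9·0!2!6!/9! · 1!1!0!6!1!7!] = √(129600)
  +(−1)^0/∏(0,0,1,0,1,6)! = 1/720  (running 1/720)
⟨..|..⟩ = √(129600)·(1/720) = +0.500000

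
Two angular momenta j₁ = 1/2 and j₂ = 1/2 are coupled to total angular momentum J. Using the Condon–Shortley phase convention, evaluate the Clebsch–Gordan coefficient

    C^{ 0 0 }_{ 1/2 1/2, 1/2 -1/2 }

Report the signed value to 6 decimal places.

+√(1/2) ≈ +0.707107

√[1·1!0!0!/2! · 1!0!0!1!0!0!] = √(1/2)
  +(−1)^0/∏(0,1,0,0,0,0)! = 1  (running 1)
⟨..|..⟩ = √(1/2)·(1) = +0.707107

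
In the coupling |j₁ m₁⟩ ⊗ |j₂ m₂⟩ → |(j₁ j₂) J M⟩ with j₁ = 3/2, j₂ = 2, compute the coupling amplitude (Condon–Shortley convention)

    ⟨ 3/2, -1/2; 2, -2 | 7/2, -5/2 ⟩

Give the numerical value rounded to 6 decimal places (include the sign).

+√(3/7) = +0.654654

√[8·0!3!4!/8! · 1!2!0!4!1!6!] = √(6912/7)
  +(−1)^0/∏(0,0,2,0,1,4)! = 1/48  (running 1/48)
⟨..|..⟩ = √(6912/7)·(1/48) = +0.654654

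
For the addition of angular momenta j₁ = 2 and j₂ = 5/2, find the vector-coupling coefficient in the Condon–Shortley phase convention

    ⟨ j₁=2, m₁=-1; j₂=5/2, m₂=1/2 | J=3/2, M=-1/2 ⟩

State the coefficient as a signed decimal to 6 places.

+0.487950  (= +√(5/21))

√[4·3!1!2!/7! · 1!3!3!2!1!2!] = √(48/35)
  +(−1)^2/∏(2,1,1,1,0,1)! = 1/2  (running 1/2)
  +(−1)^3/∏(3,0,0,0,1,2)! = -1/12  (running 5/12)
⟨..|..⟩ = √(48/35)·(5/12) = +0.487950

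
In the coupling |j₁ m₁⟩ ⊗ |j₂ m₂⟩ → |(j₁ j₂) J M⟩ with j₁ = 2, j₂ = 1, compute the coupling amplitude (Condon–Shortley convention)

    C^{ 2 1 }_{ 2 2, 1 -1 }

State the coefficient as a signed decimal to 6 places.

triangle: 1!·3!·1!/6! = 6/720
(j±m)!: 4!·0!·0!·2!·3!·1! = 288
prefactor² = (2J+1)·Δ·N² = 12
  k=0: +1/(0!·1!·0!·0!·3!·1!) = 1/6
Σ = 1/6  ⇒  CG² = 12·1/6² = 1/3
CG = +√(1/3) = +0.577350

+0.577350  (= +√(1/3))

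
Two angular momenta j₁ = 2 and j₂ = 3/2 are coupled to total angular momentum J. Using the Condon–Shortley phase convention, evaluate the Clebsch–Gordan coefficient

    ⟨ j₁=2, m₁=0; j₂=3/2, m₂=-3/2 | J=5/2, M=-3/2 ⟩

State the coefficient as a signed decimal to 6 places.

+0.717137  (= +√(18/35))

j₁+j₂−J=1  J+j₁−j₂=3  J−j₁+j₂=2  j₁+j₂+J+1=7
(j₁±m₁, j₂±m₂, J±M) = (2,2,0,3,1,4)
P² = 288/35
sum k=0..0:
  [0] +1/4 = 1/4
S = 1/4
C² = P²·S² = 18/35 ; C = +0.717137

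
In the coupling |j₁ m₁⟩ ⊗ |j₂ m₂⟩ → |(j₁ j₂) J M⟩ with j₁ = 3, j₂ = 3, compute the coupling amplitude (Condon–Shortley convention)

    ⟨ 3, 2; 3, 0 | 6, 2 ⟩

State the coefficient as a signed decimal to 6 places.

+√(8/33) = +0.492366

triangle: 0!·6!·6!/13! = 518400/6227020800
(j±m)!: 5!·1!·3!·3!·8!·4! = 4180377600
prefactor² = (2J+1)·Δ·N² = 49766400/11
  k=0: +1/(0!·0!·1!·3!·5!·3!) = 1/4320
Σ = 1/4320  ⇒  CG² = 49766400/11·1/4320² = 8/33
CG = +√(8/33) = +0.492366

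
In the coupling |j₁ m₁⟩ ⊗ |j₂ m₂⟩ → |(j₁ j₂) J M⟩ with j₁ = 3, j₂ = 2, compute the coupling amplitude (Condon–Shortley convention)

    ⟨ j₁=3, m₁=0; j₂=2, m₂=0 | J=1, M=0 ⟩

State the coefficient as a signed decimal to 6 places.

√[3·4!2!0!/7! · 3!3!2!2!1!1!] = √(144/35)
  +(−1)^2/∏(2,2,1,0,1,0)! = 1/4  (running 1/4)
⟨..|..⟩ = √(144/35)·(1/4) = +0.507093

+0.507093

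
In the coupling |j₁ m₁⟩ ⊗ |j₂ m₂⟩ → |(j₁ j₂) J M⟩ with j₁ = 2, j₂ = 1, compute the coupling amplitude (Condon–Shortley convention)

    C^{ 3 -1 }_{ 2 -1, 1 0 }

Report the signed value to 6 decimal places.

triangle: 0!·4!·2!/7! = 48/5040
(j±m)!: 1!·3!·1!·1!·2!·4! = 288
prefactor² = (2J+1)·Δ·N² = 96/5
  k=0: +1/(0!·0!·3!·1!·1!·1!) = 1/6
Σ = 1/6  ⇒  CG² = 96/5·1/6² = 8/15
CG = +√(8/15) = +0.730297

+√(8/15) = +0.730297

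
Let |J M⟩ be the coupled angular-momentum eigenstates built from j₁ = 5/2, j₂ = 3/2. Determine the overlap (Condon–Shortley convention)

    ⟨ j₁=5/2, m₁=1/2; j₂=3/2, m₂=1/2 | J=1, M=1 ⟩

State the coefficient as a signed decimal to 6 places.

+0.387298

triangle: 3!*2!*0!/6! = 12/720
(j±m)!: 3!*2!*2!*1!*2!*0! = 48
prefactor² = (2J+1)*Δ*N² = 12/5
  k=2: +1/(2!*1!*0!*0!*2!*0!) = 1/4
Σ = 1/4  ⇒  CG² = 12/5*1/4² = 3/20
CG = +√(3/20) = +0.387298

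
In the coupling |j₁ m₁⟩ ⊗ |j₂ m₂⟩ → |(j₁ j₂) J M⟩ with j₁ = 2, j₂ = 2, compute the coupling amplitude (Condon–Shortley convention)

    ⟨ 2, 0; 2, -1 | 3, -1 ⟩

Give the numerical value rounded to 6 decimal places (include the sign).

triangle: 1!*3!*3!/8! = 36/40320
(j±m)!: 2!*2!*1!*3!*2!*4! = 1152
prefactor² = (2J+1)*Δ*N² = 36/5
  k=0: +1/(0!*1!*2!*1!*1!*2!) = 1/4
  k=1: −1/(1!*0!*1!*0!*2!*3!) = -1/12
Σ = 1/6  ⇒  CG² = 36/5*1/6² = 1/5
CG = +√(1/5) = +0.447214

+√(1/5) = +0.447214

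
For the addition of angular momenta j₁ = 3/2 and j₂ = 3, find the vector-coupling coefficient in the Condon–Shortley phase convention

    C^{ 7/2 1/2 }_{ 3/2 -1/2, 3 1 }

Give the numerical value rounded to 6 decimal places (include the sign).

−√(2/7) = -0.534522

triangle: 1!·2!·5!/9! = 240/362880
(j±m)!: 1!·2!·4!·2!·4!·3! = 13824
prefactor² = (2J+1)·Δ·N² = 512/7
  k=0: +1/(0!·1!·2!·4!·0!·1!) = 1/48
  k=1: −1/(1!·0!·1!·3!·1!·2!) = -1/12
Σ = -1/16  ⇒  CG² = 512/7·(-1/16)² = 2/7
CG = −√(2/7) = -0.534522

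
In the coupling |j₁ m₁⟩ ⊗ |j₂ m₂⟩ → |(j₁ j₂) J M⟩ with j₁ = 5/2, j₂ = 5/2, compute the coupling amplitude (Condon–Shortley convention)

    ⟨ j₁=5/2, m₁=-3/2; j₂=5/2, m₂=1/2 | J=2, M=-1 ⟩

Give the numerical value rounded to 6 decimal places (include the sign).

+0.377964  (= +√(1/7))

triangle: 3!·2!·2!/8! = 24/40320
(j±m)!: 1!·4!·3!·2!·1!·3! = 1728
prefactor² = (2J+1)·Δ·N² = 36/7
  k=2: +1/(2!·1!·2!·1!·0!·1!) = 1/4
  k=3: −1/(3!·0!·1!·0!·1!·2!) = -1/12
Σ = 1/6  ⇒  CG² = 36/7·1/6² = 1/7
CG = +√(1/7) = +0.377964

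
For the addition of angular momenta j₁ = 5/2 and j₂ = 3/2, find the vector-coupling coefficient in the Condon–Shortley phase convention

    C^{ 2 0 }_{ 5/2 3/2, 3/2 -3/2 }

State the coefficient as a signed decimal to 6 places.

j₁+j₂−J=2  J+j₁−j₂=3  J−j₁+j₂=1  j₁+j₂+J+1=7
(j₁±m₁, j₂±m₂, J±M) = (4,1,0,3,2,2)
P² = 48/7
sum k=0..0:
  [0] +1/4 = 1/4
S = 1/4
C² = P²·S² = 3/7 ; C = +0.654654

+0.654654  (= +√(3/7))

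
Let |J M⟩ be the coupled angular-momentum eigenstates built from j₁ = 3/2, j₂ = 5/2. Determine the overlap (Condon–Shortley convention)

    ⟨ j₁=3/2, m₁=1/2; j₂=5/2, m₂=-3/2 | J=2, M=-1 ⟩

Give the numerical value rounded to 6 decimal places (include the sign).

√[5·2!1!3!/7! · 2!1!1!4!1!3!] = √(24/7)
  +(−1)^0/∏(0,2,1,1,0,2)! = 1/4  (running 1/4)
  +(−1)^1/∏(1,1,0,0,1,3)! = -1/6  (running 1/12)
⟨..|..⟩ = √(24/7)·(1/12) = +0.154303

+0.154303  (= +√(1/42))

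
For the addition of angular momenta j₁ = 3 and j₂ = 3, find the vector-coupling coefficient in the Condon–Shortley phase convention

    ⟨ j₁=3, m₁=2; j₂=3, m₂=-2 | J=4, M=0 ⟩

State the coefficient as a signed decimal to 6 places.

+√(7/22) ≈ +0.564076

j₁+j₂−J=2  J+j₁−j₂=4  J−j₁+j₂=4  j₁+j₂+J+1=11
(j₁±m₁, j₂±m₂, J±M) = (5,1,1,5,4,4)
P² = 165888/77
sum k=0..1:
  [0] +1/72 = 1/72
  [1] −1/576 = -1/576
S = 7/576
C² = P²·S² = 7/22 ; C = +0.564076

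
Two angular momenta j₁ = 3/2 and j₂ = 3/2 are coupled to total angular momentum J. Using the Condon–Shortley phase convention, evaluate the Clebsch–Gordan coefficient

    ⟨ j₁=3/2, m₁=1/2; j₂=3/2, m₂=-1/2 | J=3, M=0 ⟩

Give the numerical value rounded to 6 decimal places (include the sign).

+0.670820  (= +√(9/20))

j₁+j₂−J=0  J+j₁−j₂=3  J−j₁+j₂=3  j₁+j₂+J+1=7
(j₁±m₁, j₂±m₂, J±M) = (2,1,1,2,3,3)
P² = 36/5
sum k=0..0:
  [0] +1/4 = 1/4
S = 1/4
C² = P²·S² = 9/20 ; C = +0.670820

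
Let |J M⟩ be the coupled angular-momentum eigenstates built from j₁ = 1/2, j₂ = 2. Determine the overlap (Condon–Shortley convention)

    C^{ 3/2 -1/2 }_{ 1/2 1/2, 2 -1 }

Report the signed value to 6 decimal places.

+0.774597

√[4·1!0!3!/5! · 1!0!1!3!1!2!] = √(12/5)
  +(−1)^0/∏(0,1,0,1,0,2)! = 1/2  (running 1/2)
⟨..|..⟩ = √(12/5)·(1/2) = +0.774597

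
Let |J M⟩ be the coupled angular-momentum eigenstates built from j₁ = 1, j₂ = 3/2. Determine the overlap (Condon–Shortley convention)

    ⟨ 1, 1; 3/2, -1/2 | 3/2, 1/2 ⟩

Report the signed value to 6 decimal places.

triangle: 1!*1!*2!/5! = 2/120
(j±m)!: 2!*0!*1!*2!*2!*1! = 8
prefactor² = (2J+1)*Δ*N² = 8/15
  k=0: +1/(0!*1!*0!*1!*1!*1!) = 1
Σ = 1  ⇒  CG² = 8/15*1² = 8/15
CG = +√(8/15) = +0.730297

+√(8/15) = +0.730297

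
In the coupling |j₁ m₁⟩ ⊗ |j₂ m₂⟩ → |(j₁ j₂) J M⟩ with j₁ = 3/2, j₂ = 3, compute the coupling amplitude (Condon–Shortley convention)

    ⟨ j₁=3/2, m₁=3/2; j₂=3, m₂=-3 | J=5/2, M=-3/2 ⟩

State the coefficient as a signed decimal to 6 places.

+0.566947  (= +√(9/28))

j₁+j₂−J=2  J+j₁−j₂=1  J−j₁+j₂=4  j₁+j₂+J+1=8
(j₁±m₁, j₂±m₂, J±M) = (3,0,0,6,1,4)
P² = 5184/7
sum k=0..0:
  [0] +1/48 = 1/48
S = 1/48
C² = P²·S² = 9/28 ; C = +0.566947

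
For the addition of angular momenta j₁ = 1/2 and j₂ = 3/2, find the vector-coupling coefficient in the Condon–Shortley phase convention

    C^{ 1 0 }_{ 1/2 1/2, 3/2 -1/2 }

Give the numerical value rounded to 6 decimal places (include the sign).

triangle: 1!×0!×2!/4! = 2/24
(j±m)!: 1!×0!×1!×2!×1!×1! = 2
prefactor² = (2J+1)×Δ×N² = 1/2
  k=0: +1/(0!×1!×0!×1!×0!×1!) = 1
Σ = 1  ⇒  CG² = 1/2×1² = 1/2
CG = +√(1/2) = +0.707107

+0.707107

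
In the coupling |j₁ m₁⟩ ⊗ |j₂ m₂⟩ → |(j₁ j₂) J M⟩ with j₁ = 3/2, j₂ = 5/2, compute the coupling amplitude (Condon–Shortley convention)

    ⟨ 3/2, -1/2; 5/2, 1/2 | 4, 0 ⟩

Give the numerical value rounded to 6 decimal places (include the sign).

+√(3/7) = +0.654654

triangle: 0!×3!×5!/9! = 720/362880
(j±m)!: 1!×2!×3!×2!×4!×4! = 13824
prefactor² = (2J+1)×Δ×N² = 1728/7
  k=0: +1/(0!×0!×2!×3!×1!×2!) = 1/24
Σ = 1/24  ⇒  CG² = 1728/7×1/24² = 3/7
CG = +√(3/7) = +0.654654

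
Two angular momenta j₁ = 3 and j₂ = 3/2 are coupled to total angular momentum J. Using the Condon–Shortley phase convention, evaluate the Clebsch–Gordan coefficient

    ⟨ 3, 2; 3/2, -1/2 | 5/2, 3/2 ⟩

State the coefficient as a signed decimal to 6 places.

+√(1/14) = +0.267261

√[6·2!4!1!/8! · 5!1!1!2!4!1!] = √(288/7)
  +(−1)^0/∏(0,2,1,1,3,0)! = 1/12  (running 1/12)
  +(−1)^1/∏(1,1,0,0,4,1)! = -1/24  (running 1/24)
⟨..|..⟩ = √(288/7)·(1/24) = +0.267261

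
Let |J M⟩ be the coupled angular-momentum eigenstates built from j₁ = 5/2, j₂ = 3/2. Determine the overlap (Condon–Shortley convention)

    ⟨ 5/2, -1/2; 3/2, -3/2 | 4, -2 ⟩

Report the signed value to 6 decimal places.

√[9·0!5!3!/9! · 2!3!0!3!2!6!] = √(12960/7)
  +(−1)^0/∏(0,0,3,0,2,3)! = 1/72  (running 1/72)
⟨..|..⟩ = √(12960/7)·(1/72) = +0.597614

+0.597614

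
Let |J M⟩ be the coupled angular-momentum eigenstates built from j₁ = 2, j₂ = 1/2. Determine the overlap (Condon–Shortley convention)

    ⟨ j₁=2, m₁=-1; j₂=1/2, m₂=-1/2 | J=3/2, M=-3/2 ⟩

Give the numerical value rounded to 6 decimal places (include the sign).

triangle: 1!×3!×0!/5! = 6/120
(j±m)!: 1!×3!×0!×1!×0!×3! = 36
prefactor² = (2J+1)×Δ×N² = 36/5
  k=0: +1/(0!×1!×3!×0!×0!×0!) = 1/6
Σ = 1/6  ⇒  CG² = 36/5×1/6² = 1/5
CG = +√(1/5) = +0.447214

+√(1/5) ≈ +0.447214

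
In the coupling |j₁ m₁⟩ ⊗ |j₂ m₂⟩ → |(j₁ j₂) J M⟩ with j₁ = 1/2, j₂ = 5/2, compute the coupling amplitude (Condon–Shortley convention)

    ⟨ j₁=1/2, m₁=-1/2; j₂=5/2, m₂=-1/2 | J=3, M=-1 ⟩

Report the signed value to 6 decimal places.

+√(2/3) ≈ +0.816497

triangle: 0!*1!*5!/7! = 120/5040
(j±m)!: 0!*1!*2!*3!*2!*4! = 576
prefactor² = (2J+1)*Δ*N² = 96
  k=0: +1/(0!*0!*1!*2!*0!*3!) = 1/12
Σ = 1/12  ⇒  CG² = 96*1/12² = 2/3
CG = +√(2/3) = +0.816497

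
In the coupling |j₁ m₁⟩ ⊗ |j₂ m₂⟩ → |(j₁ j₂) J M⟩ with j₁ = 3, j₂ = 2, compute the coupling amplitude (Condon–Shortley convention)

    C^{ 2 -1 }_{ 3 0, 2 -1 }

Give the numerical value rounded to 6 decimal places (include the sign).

-0.534522

j₁+j₂−J=3  J+j₁−j₂=3  J−j₁+j₂=1  j₁+j₂+J+1=8
(j₁±m₁, j₂±m₂, J±M) = (3,3,1,3,1,3)
P² = 81/14
sum k=0..1:
  [0] +1/36 = 1/36
  [1] −1/4 = -1/4
S = -2/9
C² = P²·S² = 2/7 ; C = -0.534522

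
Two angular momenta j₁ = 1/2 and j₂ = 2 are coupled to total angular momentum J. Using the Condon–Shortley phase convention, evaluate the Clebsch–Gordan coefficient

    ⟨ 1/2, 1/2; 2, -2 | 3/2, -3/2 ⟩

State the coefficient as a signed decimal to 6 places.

√[4·1!0!3!/5! · 1!0!0!4!0!3!] = √(144/5)
  +(−1)^0/∏(0,1,0,0,0,3)! = 1/6  (running 1/6)
⟨..|..⟩ = √(144/5)·(1/6) = +0.894427

+0.894427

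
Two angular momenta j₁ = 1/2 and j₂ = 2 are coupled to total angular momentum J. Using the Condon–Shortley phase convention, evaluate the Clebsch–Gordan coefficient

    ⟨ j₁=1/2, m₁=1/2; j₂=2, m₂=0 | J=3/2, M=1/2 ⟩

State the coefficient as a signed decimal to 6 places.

j₁+j₂−J=1  J+j₁−j₂=0  J−j₁+j₂=3  j₁+j₂+J+1=5
(j₁±m₁, j₂±m₂, J±M) = (1,0,2,2,2,1)
P² = 8/5
sum k=0..0:
  [0] +1/2 = 1/2
S = 1/2
C² = P²·S² = 2/5 ; C = +0.632456

+0.632456  (= +√(2/5))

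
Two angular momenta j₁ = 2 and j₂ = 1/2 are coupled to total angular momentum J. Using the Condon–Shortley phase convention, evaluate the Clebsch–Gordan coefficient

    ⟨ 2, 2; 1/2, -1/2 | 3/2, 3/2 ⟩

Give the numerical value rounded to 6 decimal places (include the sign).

+0.894427  (= +√(4/5))

triangle: 1!×3!×0!/5! = 6/120
(j±m)!: 4!×0!×0!×1!×3!×0! = 144
prefactor² = (2J+1)×Δ×N² = 144/5
  k=0: +1/(0!×1!×0!×0!×3!×0!) = 1/6
Σ = 1/6  ⇒  CG² = 144/5×1/6² = 4/5
CG = +√(4/5) = +0.894427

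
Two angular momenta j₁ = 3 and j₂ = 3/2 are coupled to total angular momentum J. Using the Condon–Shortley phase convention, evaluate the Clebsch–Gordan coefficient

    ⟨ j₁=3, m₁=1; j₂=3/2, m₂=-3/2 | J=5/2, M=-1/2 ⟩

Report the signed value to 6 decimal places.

+0.621059

triangle: 2!*4!*1!/8! = 48/40320
(j±m)!: 4!*2!*0!*3!*2!*3! = 3456
prefactor² = (2J+1)*Δ*N² = 864/35
  k=0: +1/(0!*2!*2!*0!*2!*1!) = 1/8
Σ = 1/8  ⇒  CG² = 864/35*1/8² = 27/70
CG = +√(27/70) = +0.621059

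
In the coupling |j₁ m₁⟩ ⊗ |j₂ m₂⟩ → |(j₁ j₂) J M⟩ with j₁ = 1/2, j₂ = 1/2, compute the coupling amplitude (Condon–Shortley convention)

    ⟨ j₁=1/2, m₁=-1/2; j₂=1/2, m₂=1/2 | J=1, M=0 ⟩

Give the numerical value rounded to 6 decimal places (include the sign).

j₁+j₂−J=0  J+j₁−j₂=1  J−j₁+j₂=1  j₁+j₂+J+1=3
(j₁±m₁, j₂±m₂, J±M) = (0,1,1,0,1,1)
P² = 1/2
sum k=0..0:
  [0] +1/1 = 1
S = 1
C² = P²·S² = 1/2 ; C = +0.707107

+0.707107  (= +√(1/2))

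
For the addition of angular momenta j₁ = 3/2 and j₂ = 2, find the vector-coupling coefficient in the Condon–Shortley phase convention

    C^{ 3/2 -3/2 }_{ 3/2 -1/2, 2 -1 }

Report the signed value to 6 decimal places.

−√(2/5) = -0.632456

j₁+j₂−J=2  J+j₁−j₂=1  J−j₁+j₂=2  j₁+j₂+J+1=6
(j₁±m₁, j₂±m₂, J±M) = (1,2,1,3,0,3)
P² = 8/5
sum k=1..1:
  [1] −1/2 = -1/2
S = -1/2
C² = P²·S² = 2/5 ; C = -0.632456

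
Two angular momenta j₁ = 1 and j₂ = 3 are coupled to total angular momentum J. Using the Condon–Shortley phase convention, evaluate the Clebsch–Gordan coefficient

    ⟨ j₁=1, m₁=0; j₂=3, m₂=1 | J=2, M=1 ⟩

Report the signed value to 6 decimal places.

triangle: 2!·0!·4!/7! = 48/5040
(j±m)!: 1!·1!·4!·2!·3!·1! = 288
prefactor² = (2J+1)·Δ·N² = 96/7
  k=1: −1/(1!·1!·0!·3!·0!·1!) = -1/6
Σ = -1/6  ⇒  CG² = 96/7·(-1/6)² = 8/21
CG = −√(8/21) = -0.617213

-0.617213  (= −√(8/21))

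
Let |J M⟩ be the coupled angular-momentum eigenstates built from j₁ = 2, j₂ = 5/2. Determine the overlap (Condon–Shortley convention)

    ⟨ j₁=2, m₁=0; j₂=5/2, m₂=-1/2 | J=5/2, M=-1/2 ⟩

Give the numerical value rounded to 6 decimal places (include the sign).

j₁+j₂−J=2  J+j₁−j₂=2  J−j₁+j₂=3  j₁+j₂+J+1=8
(j₁±m₁, j₂±m₂, J±M) = (2,2,2,3,2,3)
P² = 72/35
sum k=0..2:
  [0] +1/8 = 1/8
  [1] −1/2 = -1/2
  [2] +1/24 = 1/24
S = -1/3
C² = P²·S² = 8/35 ; C = -0.478091

-0.478091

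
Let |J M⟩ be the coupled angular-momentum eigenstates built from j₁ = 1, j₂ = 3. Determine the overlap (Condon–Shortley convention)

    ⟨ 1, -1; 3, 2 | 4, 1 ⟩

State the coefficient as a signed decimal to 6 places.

√[9·0!2!6!/9! · 0!2!5!1!5!3!] = √(43200/7)
  +(−1)^0/∏(0,0,2,5,0,1)! = 1/240  (running 1/240)
⟨..|..⟩ = √(43200/7)·(1/240) = +0.327327

+√(3/28) ≈ +0.327327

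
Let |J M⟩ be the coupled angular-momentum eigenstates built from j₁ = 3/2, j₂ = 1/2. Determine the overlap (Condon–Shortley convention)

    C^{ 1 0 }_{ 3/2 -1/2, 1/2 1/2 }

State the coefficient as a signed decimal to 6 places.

√[3·1!2!0!/4! · 1!2!1!0!1!1!] = √(1/2)
  +(−1)^1/∏(1,0,1,0,1,0)! = -1  (running -1)
⟨..|..⟩ = √(1/2)·(-1) = -0.707107

−√(1/2) = -0.707107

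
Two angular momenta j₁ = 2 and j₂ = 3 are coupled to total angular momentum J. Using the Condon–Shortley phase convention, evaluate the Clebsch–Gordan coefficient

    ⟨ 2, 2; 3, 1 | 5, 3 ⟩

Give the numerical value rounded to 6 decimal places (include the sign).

√[11·0!4!6!/11! · 4!0!4!2!8!2!] = √(442368)
  +(−1)^0/∏(0,0,0,4,4,2)! = 1/1152  (running 1/1152)
⟨..|..⟩ = √(442368)·(1/1152) = +0.577350

+√(1/3) ≈ +0.577350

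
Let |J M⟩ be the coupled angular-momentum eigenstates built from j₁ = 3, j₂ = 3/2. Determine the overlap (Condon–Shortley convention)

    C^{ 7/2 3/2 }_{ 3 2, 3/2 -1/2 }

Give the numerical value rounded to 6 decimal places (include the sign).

triangle: 1!*5!*2!/9! = 240/362880
(j±m)!: 5!*1!*1!*2!*5!*2! = 57600
prefactor² = (2J+1)*Δ*N² = 6400/21
  k=0: +1/(0!*1!*1!*1!*4!*1!) = 1/24
  k=1: −1/(1!*0!*0!*0!*5!*2!) = -1/240
Σ = 3/80  ⇒  CG² = 6400/21*3/80² = 3/7
CG = +√(3/7) = +0.654654

+√(3/7) ≈ +0.654654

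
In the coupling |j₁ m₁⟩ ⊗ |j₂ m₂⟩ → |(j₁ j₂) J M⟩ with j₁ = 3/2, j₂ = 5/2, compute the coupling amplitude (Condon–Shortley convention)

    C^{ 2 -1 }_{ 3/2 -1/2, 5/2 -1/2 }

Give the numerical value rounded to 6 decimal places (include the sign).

-0.545545

triangle: 2!×1!×3!/7! = 12/5040
(j±m)!: 1!×2!×2!×3!×1!×3! = 144
prefactor² = (2J+1)×Δ×N² = 12/7
  k=1: −1/(1!×1!×1!×1!×0!×2!) = -1/2
  k=2: +1/(2!×0!×0!×0!×1!×3!) = 1/12
Σ = -5/12  ⇒  CG² = 12/7×(-5/12)² = 25/84
CG = −√(25/84) = -0.545545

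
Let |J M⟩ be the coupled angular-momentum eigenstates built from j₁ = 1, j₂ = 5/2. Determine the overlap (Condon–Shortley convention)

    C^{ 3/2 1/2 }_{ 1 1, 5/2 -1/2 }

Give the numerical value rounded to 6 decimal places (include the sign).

j₁+j₂−J=2  J+j₁−j₂=0  J−j₁+j₂=3  j₁+j₂+J+1=6
(j₁±m₁, j₂±m₂, J±M) = (2,0,2,3,2,1)
P² = 16/5
sum k=0..0:
  [0] +1/4 = 1/4
S = 1/4
C² = P²·S² = 1/5 ; C = +0.447214

+√(1/5) = +0.447214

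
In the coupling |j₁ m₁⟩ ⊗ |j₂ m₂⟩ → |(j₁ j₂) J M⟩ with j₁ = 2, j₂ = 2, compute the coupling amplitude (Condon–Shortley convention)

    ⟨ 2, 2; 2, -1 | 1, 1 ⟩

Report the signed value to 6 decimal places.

+0.447214  (= +√(1/5))

√[3·3!1!1!/6! · 4!0!1!3!2!0!] = √(36/5)
  +(−1)^0/∏(0,3,0,1,1,0)! = 1/6  (running 1/6)
⟨..|..⟩ = √(36/5)·(1/6) = +0.447214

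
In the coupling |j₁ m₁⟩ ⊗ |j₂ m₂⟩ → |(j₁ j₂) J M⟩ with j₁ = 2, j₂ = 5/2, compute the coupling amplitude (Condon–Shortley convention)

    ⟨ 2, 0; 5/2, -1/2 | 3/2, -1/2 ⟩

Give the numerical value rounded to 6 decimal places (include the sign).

√[4·3!1!2!/7! · 2!2!2!3!1!2!] = √(32/35)
  +(−1)^1/∏(1,2,1,1,0,1)! = -1/2  (running -1/2)
  +(−1)^2/∏(2,1,0,0,1,2)! = 1/4  (running -1/4)
⟨..|..⟩ = √(32/35)·(-1/4) = -0.239046

-0.239046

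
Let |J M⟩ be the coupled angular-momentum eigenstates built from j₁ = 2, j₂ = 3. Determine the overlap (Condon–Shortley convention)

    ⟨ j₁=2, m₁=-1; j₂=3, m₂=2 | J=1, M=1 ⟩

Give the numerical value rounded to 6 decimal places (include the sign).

√[3·4!0!2!/7! · 1!3!5!1!2!0!] = √(288/7)
  +(−1)^3/∏(3,1,0,2,0,0)! = -1/12  (running -1/12)
⟨..|..⟩ = √(288/7)·(-1/12) = -0.534522

−√(2/7) = -0.534522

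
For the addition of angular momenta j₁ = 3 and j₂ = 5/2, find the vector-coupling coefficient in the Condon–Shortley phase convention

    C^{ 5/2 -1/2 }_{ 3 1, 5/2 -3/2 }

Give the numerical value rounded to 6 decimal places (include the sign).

√[6·3!3!2!/9! · 4!2!1!4!2!3!] = √(576/35)
  +(−1)^0/∏(0,3,2,1,1,1)! = 1/12  (running 1/12)
  +(−1)^1/∏(1,2,1,0,2,2)! = -1/8  (running -1/24)
⟨..|..⟩ = √(576/35)·(-1/24) = -0.169031

-0.169031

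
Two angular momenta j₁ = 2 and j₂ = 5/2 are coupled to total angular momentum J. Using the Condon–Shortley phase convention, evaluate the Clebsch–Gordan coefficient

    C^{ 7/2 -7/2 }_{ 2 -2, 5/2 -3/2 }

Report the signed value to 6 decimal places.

−√(4/9) = -0.666667

√[8·1!3!4!/9! · 0!4!1!4!0!7!] = √(9216)
  +(−1)^1/∏(1,0,3,0,0,4)! = -1/144  (running -1/144)
⟨..|..⟩ = √(9216)·(-1/144) = -0.666667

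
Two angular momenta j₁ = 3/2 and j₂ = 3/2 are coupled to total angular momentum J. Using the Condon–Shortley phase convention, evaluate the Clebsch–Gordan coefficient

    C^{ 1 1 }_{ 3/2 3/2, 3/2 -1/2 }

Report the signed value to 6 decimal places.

+√(3/10) = +0.547723

triangle: 2!·1!·1!/5! = 2/120
(j±m)!: 3!·0!·1!·2!·2!·0! = 24
prefactor² = (2J+1)·Δ·N² = 6/5
  k=0: +1/(0!·2!·0!·1!·1!·0!) = 1/2
Σ = 1/2  ⇒  CG² = 6/5·1/2² = 3/10
CG = +√(3/10) = +0.547723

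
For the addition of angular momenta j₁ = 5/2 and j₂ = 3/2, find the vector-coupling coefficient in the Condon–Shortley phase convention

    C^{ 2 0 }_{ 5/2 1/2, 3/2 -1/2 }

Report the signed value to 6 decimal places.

√[5·2!3!1!/7! · 3!2!1!2!2!2!] = √(8/7)
  +(−1)^0/∏(0,2,2,1,1,0)! = 1/4  (running 1/4)
  +(−1)^1/∏(1,1,1,0,2,1)! = -1/2  (running -1/4)
⟨..|..⟩ = √(8/7)·(-1/4) = -0.267261

−√(1/14) ≈ -0.267261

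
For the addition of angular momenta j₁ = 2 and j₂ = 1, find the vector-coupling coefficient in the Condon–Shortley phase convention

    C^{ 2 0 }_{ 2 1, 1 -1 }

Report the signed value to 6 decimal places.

triangle: 1!×3!×1!/6! = 6/720
(j±m)!: 3!×1!×0!×2!×2!×2! = 48
prefactor² = (2J+1)×Δ×N² = 2
  k=0: +1/(0!×1!×1!×0!×2!×1!) = 1/2
Σ = 1/2  ⇒  CG² = 2×1/2² = 1/2
CG = +√(1/2) = +0.707107

+0.707107  (= +√(1/2))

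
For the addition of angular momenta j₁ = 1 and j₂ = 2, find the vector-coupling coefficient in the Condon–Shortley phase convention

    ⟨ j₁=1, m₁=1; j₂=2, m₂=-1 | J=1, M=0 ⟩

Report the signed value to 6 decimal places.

j₁+j₂−J=2  J+j₁−j₂=0  J−j₁+j₂=2  j₁+j₂+J+1=5
(j₁±m₁, j₂±m₂, J±M) = (2,0,1,3,1,1)
P² = 6/5
sum k=0..0:
  [0] +1/2 = 1/2
S = 1/2
C² = P²·S² = 3/10 ; C = +0.547723

+√(3/10) = +0.547723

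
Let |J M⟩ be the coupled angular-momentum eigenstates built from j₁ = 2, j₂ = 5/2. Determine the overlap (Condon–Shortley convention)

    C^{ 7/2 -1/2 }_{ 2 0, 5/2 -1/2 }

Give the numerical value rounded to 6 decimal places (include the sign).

+√(4/105) ≈ +0.195180

j₁+j₂−J=1  J+j₁−j₂=3  J−j₁+j₂=4  j₁+j₂+J+1=9
(j₁±m₁, j₂±m₂, J±M) = (2,2,2,3,3,4)
P² = 768/35
sum k=0..1:
  [0] +1/8 = 1/8
  [1] −1/12 = -1/12
S = 1/24
C² = P²·S² = 4/105 ; C = +0.195180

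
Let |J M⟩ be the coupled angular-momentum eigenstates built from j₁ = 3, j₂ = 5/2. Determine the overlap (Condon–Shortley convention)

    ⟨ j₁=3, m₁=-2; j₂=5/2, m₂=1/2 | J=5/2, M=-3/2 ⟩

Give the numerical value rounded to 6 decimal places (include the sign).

+0.267261

j₁+j₂−J=3  J+j₁−j₂=3  J−j₁+j₂=2  j₁+j₂+J+1=9
(j₁±m₁, j₂±m₂, J±M) = (1,5,3,2,1,4)
P² = 288/7
sum k=2..3:
  [2] +1/12 = 1/12
  [3] −1/24 = -1/24
S = 1/24
C² = P²·S² = 1/14 ; C = +0.267261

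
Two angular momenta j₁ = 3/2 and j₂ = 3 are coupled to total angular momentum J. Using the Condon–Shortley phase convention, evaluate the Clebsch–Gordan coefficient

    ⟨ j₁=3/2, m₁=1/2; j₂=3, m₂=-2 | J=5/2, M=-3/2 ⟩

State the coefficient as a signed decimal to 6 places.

j₁+j₂−J=2  J+j₁−j₂=1  J−j₁+j₂=4  j₁+j₂+J+1=8
(j₁±m₁, j₂±m₂, J±M) = (2,1,1,5,1,4)
P² = 288/7
sum k=0..1:
  [0] +1/12 = 1/12
  [1] −1/24 = -1/24
S = 1/24
C² = P²·S² = 1/14 ; C = +0.267261

+0.267261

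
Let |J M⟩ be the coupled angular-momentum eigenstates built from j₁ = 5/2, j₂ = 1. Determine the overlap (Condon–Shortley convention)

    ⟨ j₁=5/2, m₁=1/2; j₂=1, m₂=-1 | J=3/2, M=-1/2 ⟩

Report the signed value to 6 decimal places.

+0.447214  (= +√(1/5))

j₁+j₂−J=2  J+j₁−j₂=3  J−j₁+j₂=0  j₁+j₂+J+1=6
(j₁±m₁, j₂±m₂, J±M) = (3,2,0,2,1,2)
P² = 16/5
sum k=0..0:
  [0] +1/4 = 1/4
S = 1/4
C² = P²·S² = 1/5 ; C = +0.447214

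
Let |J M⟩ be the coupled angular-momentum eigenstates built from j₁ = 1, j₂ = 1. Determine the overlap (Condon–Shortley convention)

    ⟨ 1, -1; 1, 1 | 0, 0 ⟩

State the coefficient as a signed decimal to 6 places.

triangle: 2!·0!·0!/3! = 2/6
(j±m)!: 0!·2!·2!·0!·0!·0! = 4
prefactor² = (2J+1)·Δ·N² = 4/3
  k=2: +1/(2!·0!·0!·0!·0!·0!) = 1/2
Σ = 1/2  ⇒  CG² = 4/3·1/2² = 1/3
CG = +√(1/3) = +0.577350

+0.577350  (= +√(1/3))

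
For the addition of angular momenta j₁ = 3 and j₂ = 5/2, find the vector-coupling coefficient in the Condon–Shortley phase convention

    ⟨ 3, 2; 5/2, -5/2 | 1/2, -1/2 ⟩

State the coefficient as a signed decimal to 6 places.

+√(1/21) ≈ +0.218218

√[2·5!1!0!/7! · 5!1!0!5!0!1!] = √(4800/7)
  +(−1)^0/∏(0,5,1,0,0,0)! = 1/120  (running 1/120)
⟨..|..⟩ = √(4800/7)·(1/120) = +0.218218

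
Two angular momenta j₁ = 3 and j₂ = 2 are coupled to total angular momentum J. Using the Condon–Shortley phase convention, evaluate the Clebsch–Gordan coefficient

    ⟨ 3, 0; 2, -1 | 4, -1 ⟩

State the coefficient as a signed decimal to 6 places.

+√(3/14) = +0.462910

triangle: 1!×5!×3!/10! = 720/3628800
(j±m)!: 3!×3!×1!×3!×3!×5! = 155520
prefactor² = (2J+1)×Δ×N² = 1944/7
  k=0: +1/(0!×1!×3!×1!×2!×2!) = 1/24
  k=1: −1/(1!×0!×2!×0!×3!×3!) = -1/72
Σ = 1/36  ⇒  CG² = 1944/7×1/36² = 3/14
CG = +√(3/14) = +0.462910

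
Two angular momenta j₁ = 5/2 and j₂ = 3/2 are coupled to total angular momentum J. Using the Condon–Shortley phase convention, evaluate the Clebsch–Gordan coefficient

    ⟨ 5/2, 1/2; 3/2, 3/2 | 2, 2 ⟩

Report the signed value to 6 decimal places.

triangle: 2!*3!*1!/7! = 12/5040
(j±m)!: 3!*2!*3!*0!*4!*0! = 1728
prefactor² = (2J+1)*Δ*N² = 144/7
  k=2: +1/(2!*0!*0!*1!*3!*0!) = 1/12
Σ = 1/12  ⇒  CG² = 144/7*1/12² = 1/7
CG = +√(1/7) = +0.377964

+0.377964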